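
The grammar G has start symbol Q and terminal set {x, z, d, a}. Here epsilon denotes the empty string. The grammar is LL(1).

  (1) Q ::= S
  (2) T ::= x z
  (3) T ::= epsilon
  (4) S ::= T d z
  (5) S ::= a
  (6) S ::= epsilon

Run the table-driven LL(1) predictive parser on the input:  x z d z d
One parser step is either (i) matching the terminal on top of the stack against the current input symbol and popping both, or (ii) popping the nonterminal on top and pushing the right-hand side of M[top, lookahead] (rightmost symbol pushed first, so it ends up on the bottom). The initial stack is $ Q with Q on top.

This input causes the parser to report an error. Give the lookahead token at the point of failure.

     Stack      Input        Action
  1  $ Q        x z d z d $  expand Q ::= S
  2  $ S        x z d z d $  expand S ::= T d z
  3  $ z d T    x z d z d $  expand T ::= x z
  4  $ z d z x  x z d z d $  match x
  5  $ z d z    z d z d $    match z
  6  $ z d      d z d $      match d
  7  $ z        z d $        match z
  8  $          d $          error: stack empty but input remains

d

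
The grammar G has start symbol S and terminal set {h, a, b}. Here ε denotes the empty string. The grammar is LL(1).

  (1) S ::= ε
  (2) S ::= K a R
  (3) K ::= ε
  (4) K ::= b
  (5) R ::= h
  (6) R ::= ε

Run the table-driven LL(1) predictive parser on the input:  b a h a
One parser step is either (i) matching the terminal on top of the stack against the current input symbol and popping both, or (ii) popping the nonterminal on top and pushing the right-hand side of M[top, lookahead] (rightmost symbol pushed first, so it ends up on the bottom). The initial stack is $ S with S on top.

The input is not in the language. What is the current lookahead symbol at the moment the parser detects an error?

a

     Stack    Input      Action
  1  $ S      b a h a $  expand S ::= K a R
  2  $ R a K  b a h a $  expand K ::= b
  3  $ R a b  b a h a $  match b
  4  $ R a    a h a $    match a
  5  $ R      h a $      expand R ::= h
  6  $ h      h a $      match h
  7  $        a $        error: stack empty but input remains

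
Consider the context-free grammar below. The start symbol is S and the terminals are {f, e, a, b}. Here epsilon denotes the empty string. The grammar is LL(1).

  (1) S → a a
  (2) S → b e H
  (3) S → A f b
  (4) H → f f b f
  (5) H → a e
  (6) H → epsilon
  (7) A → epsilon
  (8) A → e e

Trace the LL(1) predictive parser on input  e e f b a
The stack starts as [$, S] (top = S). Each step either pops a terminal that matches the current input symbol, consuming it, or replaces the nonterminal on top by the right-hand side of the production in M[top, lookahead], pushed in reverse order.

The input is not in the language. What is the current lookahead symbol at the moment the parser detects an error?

     Stack      Input        Action
  1  $ S        e e f b a $  expand S → A f b
  2  $ b f A    e e f b a $  expand A → e e
  3  $ b f e e  e e f b a $  match e
  4  $ b f e    e f b a $    match e
  5  $ b f      f b a $      match f
  6  $ b        b a $        match b
  7  $          a $          error: stack empty but input remains

a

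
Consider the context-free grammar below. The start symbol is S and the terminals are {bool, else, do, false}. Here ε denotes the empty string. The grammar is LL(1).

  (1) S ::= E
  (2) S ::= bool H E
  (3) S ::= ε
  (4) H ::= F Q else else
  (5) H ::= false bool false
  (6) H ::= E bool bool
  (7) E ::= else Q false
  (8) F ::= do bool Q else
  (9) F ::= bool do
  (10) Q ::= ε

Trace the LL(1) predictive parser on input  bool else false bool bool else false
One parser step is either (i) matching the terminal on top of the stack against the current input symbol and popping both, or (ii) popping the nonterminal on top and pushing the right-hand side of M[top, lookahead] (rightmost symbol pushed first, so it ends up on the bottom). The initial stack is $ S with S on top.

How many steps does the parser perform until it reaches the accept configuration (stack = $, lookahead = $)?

13

step 1: stack=$ S  input=bool else false bool bool else false $  — expand S ::= bool H E
step 2: stack=$ E H bool  input=bool else false bool bool else false $  — match bool
step 3: stack=$ E H  input=else false bool bool else false $  — expand H ::= E bool bool
step 4: stack=$ E bool bool E  input=else false bool bool else false $  — expand E ::= else Q false
step 5: stack=$ E bool bool false Q else  input=else false bool bool else false $  — match else
step 6: stack=$ E bool bool false Q  input=false bool bool else false $  — expand Q ::= ε
step 7: stack=$ E bool bool false  input=false bool bool else false $  — match false
step 8: stack=$ E bool bool  input=bool bool else false $  — match bool
step 9: stack=$ E bool  input=bool else false $  — match bool
step 10: stack=$ E  input=else false $  — expand E ::= else Q false
step 11: stack=$ false Q else  input=else false $  — match else
step 12: stack=$ false Q  input=false $  — expand Q ::= ε
step 13: stack=$ false  input=false $  — match false
Accept reached after 13 steps.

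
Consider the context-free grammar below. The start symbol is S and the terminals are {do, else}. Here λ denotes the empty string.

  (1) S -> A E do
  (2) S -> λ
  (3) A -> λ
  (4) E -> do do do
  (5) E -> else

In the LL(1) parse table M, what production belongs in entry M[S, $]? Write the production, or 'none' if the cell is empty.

S -> λ

FIRST(A): from A->λ we get {λ}. So FIRST(A) = {λ}.
FIRST(E): from E->do do do we get {do}; from E->else we get {else}. So FIRST(E) = {do, else}.
FIRST(S): from S->A E do we get {do, else}; from S->λ we get {λ}. So FIRST(S) = {λ, do, else}.
FOLLOW(S) includes $ since S is the start symbol.
FOLLOW(S): S appears on no right-hand side. Thus FOLLOW(S) = {$}.
For S -> A E do: FIRST(A E do) = {do, else}, so it goes in M[S, t] for t ∈ {do, else}.
For S -> λ: FIRST(λ) = {λ}, so it goes in M[S, t] for t ∈ {}; since λ ∈ FIRST, also for every t ∈ FOLLOW(S) = {$}.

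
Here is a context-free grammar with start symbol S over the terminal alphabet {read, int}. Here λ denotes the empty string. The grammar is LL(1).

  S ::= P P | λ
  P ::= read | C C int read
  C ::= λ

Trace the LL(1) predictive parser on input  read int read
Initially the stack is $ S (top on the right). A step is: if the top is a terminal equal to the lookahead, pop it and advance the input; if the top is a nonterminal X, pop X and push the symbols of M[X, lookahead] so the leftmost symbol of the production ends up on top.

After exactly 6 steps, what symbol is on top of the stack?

step 1: stack=$ S  input=read int read $  — expand S ::= P P
step 2: stack=$ P P  input=read int read $  — expand P ::= read
step 3: stack=$ P read  input=read int read $  — match read
step 4: stack=$ P  input=int read $  — expand P ::= C C int read
step 5: stack=$ read int C C  input=int read $  — expand C ::= λ
step 6: stack=$ read int C  input=int read $  — expand C ::= λ
Stack after step 6: $ read int (top = int).

int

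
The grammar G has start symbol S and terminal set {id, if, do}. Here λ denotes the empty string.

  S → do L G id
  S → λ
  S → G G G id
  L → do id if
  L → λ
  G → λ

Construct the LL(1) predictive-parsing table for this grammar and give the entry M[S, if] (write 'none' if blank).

FIRST(L) = {λ, do}
FIRST(G) = {λ}
FIRST(S) = {λ, do, id}  (via G G G id)
FOLLOW(S) includes $ since S is the start symbol.
FOLLOW(S): S appears on no right-hand side. Thus FOLLOW(S) = {$}.
For S → do L G id: FIRST(do L G id) = {do}, so it goes in M[S, t] for t ∈ {do}.
For S → λ: FIRST(λ) = {λ}, so it goes in M[S, t] for t ∈ {}; since λ ∈ FIRST, also for every t ∈ FOLLOW(S) = {$}.
For S → G G G id: FIRST(G G G id) = {id}, so it goes in M[S, t] for t ∈ {id}.
None of these place a production in M[S, if].

none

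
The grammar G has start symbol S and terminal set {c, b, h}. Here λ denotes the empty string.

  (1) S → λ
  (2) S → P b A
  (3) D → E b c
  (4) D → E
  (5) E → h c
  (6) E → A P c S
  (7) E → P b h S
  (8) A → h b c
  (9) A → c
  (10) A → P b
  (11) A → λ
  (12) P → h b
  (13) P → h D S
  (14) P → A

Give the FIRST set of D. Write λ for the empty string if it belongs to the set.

{b, c, h}

FIRST(S) = {λ, b, c, h}  (via P b A)
FIRST(D) = {b, c, h}  (via E b c, E)
FIRST(E) = {b, c, h}  (via A P c S, P b h S)
FIRST(A) = {λ, b, c, h}  (via P b)
FIRST(P) = {λ, b, c, h}  (via A)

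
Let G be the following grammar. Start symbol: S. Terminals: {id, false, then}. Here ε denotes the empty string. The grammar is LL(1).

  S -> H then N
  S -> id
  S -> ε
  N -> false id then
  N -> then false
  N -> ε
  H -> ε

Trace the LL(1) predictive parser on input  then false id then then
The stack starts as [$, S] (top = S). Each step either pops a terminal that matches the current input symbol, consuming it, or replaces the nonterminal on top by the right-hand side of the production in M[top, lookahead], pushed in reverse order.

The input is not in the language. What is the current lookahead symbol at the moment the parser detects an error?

then

     Stack            Input                      Action
  1  $ S              then false id then then $  expand S -> H then N
  2  $ N then H       then false id then then $  expand H -> ε
  3  $ N then         then false id then then $  match then
  4  $ N              false id then then $       expand N -> false id then
  5  $ then id false  false id then then $       match false
  6  $ then id        id then then $             match id
  7  $ then           then then $                match then
  8  $                then $                     error: stack empty but input remains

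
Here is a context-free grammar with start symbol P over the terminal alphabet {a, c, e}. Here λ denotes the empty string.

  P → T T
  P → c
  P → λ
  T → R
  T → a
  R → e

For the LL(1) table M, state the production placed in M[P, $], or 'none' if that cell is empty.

P → λ

FIRST(R) = {e}
FIRST(T) = {a, e}  (via R)
FIRST(P) = {λ, a, c, e}  (via T T)
FOLLOW(P) includes $ since P is the start symbol.
FOLLOW(P): P appears on no right-hand side. Thus FOLLOW(P) = {$}.
For P → T T: FIRST(T T) = {a, e}, so it goes in M[P, t] for t ∈ {a, e}.
For P → c: FIRST(c) = {c}, so it goes in M[P, t] for t ∈ {c}.
For P → λ: FIRST(λ) = {λ}, so it goes in M[P, t] for t ∈ {}; since λ ∈ FIRST, also for every t ∈ FOLLOW(P) = {$}.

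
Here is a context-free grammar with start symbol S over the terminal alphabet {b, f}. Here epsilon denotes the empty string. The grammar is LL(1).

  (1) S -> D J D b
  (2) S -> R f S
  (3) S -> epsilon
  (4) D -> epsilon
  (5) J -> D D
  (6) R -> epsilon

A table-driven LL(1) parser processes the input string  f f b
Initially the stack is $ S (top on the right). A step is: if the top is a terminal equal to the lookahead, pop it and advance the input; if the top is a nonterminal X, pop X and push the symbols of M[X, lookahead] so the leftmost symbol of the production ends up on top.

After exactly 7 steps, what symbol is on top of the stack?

step 1: stack=$ S  input=f f b $  — expand S -> R f S
step 2: stack=$ S f R  input=f f b $  — expand R -> epsilon
step 3: stack=$ S f  input=f f b $  — match f
step 4: stack=$ S  input=f b $  — expand S -> R f S
step 5: stack=$ S f R  input=f b $  — expand R -> epsilon
step 6: stack=$ S f  input=f b $  — match f
step 7: stack=$ S  input=b $  — expand S -> D J D b
Stack after step 7: $ b D J D (top = D).

D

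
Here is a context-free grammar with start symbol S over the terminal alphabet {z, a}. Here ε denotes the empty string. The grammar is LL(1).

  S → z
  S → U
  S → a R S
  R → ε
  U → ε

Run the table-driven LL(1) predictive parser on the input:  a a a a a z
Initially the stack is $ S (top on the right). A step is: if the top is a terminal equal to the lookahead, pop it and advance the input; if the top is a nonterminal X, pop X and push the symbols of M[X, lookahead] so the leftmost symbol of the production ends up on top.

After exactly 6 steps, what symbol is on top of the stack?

S

     Stack    Input          Action
  1  $ S      a a a a a z $  expand S → a R S
  2  $ S R a  a a a a a z $  match a
  3  $ S R    a a a a z $    expand R → ε
  4  $ S      a a a a z $    expand S → a R S
  5  $ S R a  a a a a z $    match a
  6  $ S R    a a a z $      expand R → ε
Stack after step 6: $ S (top = S).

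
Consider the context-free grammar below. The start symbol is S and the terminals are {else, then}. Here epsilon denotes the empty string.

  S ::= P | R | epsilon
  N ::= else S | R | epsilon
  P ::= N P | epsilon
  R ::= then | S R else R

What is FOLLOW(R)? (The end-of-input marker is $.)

{$, else, then}

FIRST(S) = {epsilon, else, then}  (via P, R)
FIRST(R) = {else, then}  (via S R else R)
FIRST(N) = {epsilon, else, then}  (via R)
FIRST(P) = {epsilon, else, then}  (via N P)
FOLLOW(S) includes $ since S is the start symbol.
FOLLOW(S): in N::=else S, the suffix after S is empty, so FOLLOW(S) ⊇ FOLLOW(N) = {$, else, then}; in R::=S R else R, S is followed by R else R with FIRST {else, then}. Thus FOLLOW(S) = {$, else, then}.
FOLLOW(P): in S::=P, the suffix after P is empty, so FOLLOW(P) ⊇ FOLLOW(S) = {$, else, then}; in P::=N P, the suffix after P is empty (adds nothing new). Thus FOLLOW(P) = {$, else, then}.
FOLLOW(N): in P::=N P, N is followed by P with FIRST {epsilon, else, then}; in P::=N P, the suffix after N is nullable, so FOLLOW(N) ⊇ FOLLOW(P) = {$, else, then}. Thus FOLLOW(N) = {$, else, then}.
FOLLOW(R): in S::=R, the suffix after R is empty, so FOLLOW(R) ⊇ FOLLOW(S) = {$, else, then}; in N::=R, the suffix after R is empty, so FOLLOW(R) ⊇ FOLLOW(N) = {$, else, then}; in R::=S R else R (occurrence 1), R is followed by else R with FIRST {else}; in R::=S R else R (occurrence 2), the suffix after R is empty (adds nothing new). Thus FOLLOW(R) = {$, else, then}.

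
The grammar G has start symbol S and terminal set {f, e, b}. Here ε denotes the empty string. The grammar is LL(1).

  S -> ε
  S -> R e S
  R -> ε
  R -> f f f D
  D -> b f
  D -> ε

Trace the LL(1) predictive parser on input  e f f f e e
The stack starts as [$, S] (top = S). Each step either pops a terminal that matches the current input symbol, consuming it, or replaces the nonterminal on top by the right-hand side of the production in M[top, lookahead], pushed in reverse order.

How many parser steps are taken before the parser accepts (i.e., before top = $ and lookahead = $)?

14

      Stack          Input          Action
   1  $ S            e f f f e e $  expand S -> R e S
   2  $ S e R        e f f f e e $  expand R -> ε
   3  $ S e          e f f f e e $  match e
   4  $ S            f f f e e $    expand S -> R e S
   5  $ S e R        f f f e e $    expand R -> f f f D
   6  $ S e D f f f  f f f e e $    match f
   7  $ S e D f f    f f e e $      match f
   8  $ S e D f      f e e $        match f
   9  $ S e D        e e $          expand D -> ε
  10  $ S e          e e $          match e
  11  $ S            e $            expand S -> R e S
  12  $ S e R        e $            expand R -> ε
  13  $ S e          e $            match e
  14  $ S            $              expand S -> ε
Accept reached after 14 steps.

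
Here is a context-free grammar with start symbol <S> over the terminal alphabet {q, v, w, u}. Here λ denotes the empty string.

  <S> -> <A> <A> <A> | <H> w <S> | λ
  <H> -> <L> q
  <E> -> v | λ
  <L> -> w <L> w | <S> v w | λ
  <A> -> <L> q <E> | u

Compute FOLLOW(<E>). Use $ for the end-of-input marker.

{$, q, u, v, w}

FIRST(<E>): from <E>->v we get {v}; from <E>->λ we get {λ}. So FIRST(<E>) = {λ, v}.
FIRST(<S>): from <S>-><A> <A> <A> we get {q, u, v, w}; from <S>-><H> w <S> we get {q, u, v, w}; from <S>->λ we get {λ}. So FIRST(<S>) = {λ, q, u, v, w}.
FIRST(<L>): from <L>->w <L> w we get {w}; from <L>-><S> v w we get {q, u, v, w}; from <L>->λ we get {λ}. So FIRST(<L>) = {λ, q, u, v, w}.
FIRST(<H>): from <H>-><L> q we get {q, u, v, w}. So FIRST(<H>) = {q, u, v, w}.
FIRST(<A>): from <A>-><L> q <E> we get {q, u, v, w}; from <A>->u we get {u}. So FIRST(<A>) = {q, u, v, w}.
FOLLOW(<S>) includes $ since <S> is the start symbol.
FOLLOW(<S>): in <S>-><H> w <S>, the suffix after <S> is empty (adds nothing new); in <L>-><S> v w, <S> is followed by v w with FIRST {v}. Thus FOLLOW(<S>) = {$, v}.
FOLLOW(<H>): in <S>-><H> w <S>, <H> is followed by w <S> with FIRST {w}. Thus FOLLOW(<H>) = {w}.
FOLLOW(<L>): in <H>-><L> q, <L> is followed by q with FIRST {q}; in <L>->w <L> w, <L> is followed by w with FIRST {w}; in <A>-><L> q <E>, <L> is followed by q <E> with FIRST {q}. Thus FOLLOW(<L>) = {q, w}.
FOLLOW(<A>): in <S>-><A> <A> <A> (occurrence 1), <A> is followed by <A> <A> with FIRST {q, u, v, w}; in <S>-><A> <A> <A> (occurrence 2), <A> is followed by <A> with FIRST {q, u, v, w}; in <S>-><A> <A> <A> (occurrence 3), the suffix after <A> is empty, so FOLLOW(<A>) ⊇ FOLLOW(<S>) = {$, v}. Thus FOLLOW(<A>) = {$, q, u, v, w}.
FOLLOW(<E>): in <A>-><L> q <E>, the suffix after <E> is empty, so FOLLOW(<E>) ⊇ FOLLOW(<A>) = {$, q, u, v, w}. Thus FOLLOW(<E>) = {$, q, u, v, w}.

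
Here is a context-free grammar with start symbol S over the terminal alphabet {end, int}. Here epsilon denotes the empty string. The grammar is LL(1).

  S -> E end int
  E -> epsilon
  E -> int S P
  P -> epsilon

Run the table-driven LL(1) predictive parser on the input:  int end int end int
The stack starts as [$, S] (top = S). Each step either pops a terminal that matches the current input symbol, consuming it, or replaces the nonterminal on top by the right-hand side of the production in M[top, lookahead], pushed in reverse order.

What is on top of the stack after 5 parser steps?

step 1: stack=$ S  input=int end int end int $  — expand S -> E end int
step 2: stack=$ int end E  input=int end int end int $  — expand E -> int S P
step 3: stack=$ int end P S int  input=int end int end int $  — match int
step 4: stack=$ int end P S  input=end int end int $  — expand S -> E end int
step 5: stack=$ int end P int end E  input=end int end int $  — expand E -> epsilon
Stack after step 5: $ int end P int end (top = end).

end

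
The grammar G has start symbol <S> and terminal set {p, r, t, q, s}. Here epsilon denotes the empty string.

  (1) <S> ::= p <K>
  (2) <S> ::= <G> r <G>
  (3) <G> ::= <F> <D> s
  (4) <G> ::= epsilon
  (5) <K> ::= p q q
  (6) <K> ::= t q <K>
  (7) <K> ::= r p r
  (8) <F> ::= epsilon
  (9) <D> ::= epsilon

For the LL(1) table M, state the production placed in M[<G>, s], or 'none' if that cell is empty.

FIRST(<K>) = {p, r, t}
FIRST(<F>) = {epsilon}
FIRST(<D>) = {epsilon}
FIRST(<G>) = {epsilon, s}  (via <F> <D> s)
FIRST(<S>) = {p, r, s}  (via <G> r <G>)
FOLLOW(<S>) includes $ since <S> is the start symbol.
FOLLOW(<S>): <S> appears on no right-hand side. Thus FOLLOW(<S>) = {$}.
FOLLOW(<G>): in <S>::=<G> r <G> (occurrence 1), <G> is followed by r <G> with FIRST {r}; in <S>::=<G> r <G> (occurrence 2), the suffix after <G> is empty, so FOLLOW(<G>) ⊇ FOLLOW(<S>) = {$}. Thus FOLLOW(<G>) = {$, r}.
For <G> ::= <F> <D> s: FIRST(<F> <D> s) = {s}, so it goes in M[<G>, t] for t ∈ {s}.
For <G> ::= epsilon: FIRST(epsilon) = {epsilon}, so it goes in M[<G>, t] for t ∈ {}; since epsilon ∈ FIRST, also for every t ∈ FOLLOW(<G>) = {$, r}.

<G> ::= <F> <D> s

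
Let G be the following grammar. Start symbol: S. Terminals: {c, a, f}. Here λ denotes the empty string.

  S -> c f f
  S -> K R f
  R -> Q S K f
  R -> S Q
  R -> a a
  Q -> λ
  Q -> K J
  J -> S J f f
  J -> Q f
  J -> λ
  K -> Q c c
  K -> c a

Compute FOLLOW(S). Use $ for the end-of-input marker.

FIRST(S): from S->c f f we get {c}; from S->K R f we get {c}. So FIRST(S) = {c}.
FIRST(R): from R->Q S K f we get {c}; from R->S Q we get {c}; from R->a a we get {a}. So FIRST(R) = {a, c}.
FIRST(Q): from Q->λ we get {λ}; from Q->K J we get {c}. So FIRST(Q) = {λ, c}.
FIRST(J): from J->S J f f we get {c}; from J->Q f we get {c, f}; from J->λ we get {λ}. So FIRST(J) = {λ, c, f}.
FIRST(K): from K->Q c c we get {c}; from K->c a we get {c}. So FIRST(K) = {c}.
FOLLOW(S) includes $ since S is the start symbol.
FOLLOW(R): in S->K R f, R is followed by f with FIRST {f}. Thus FOLLOW(R) = {f}.
FOLLOW(S): in R->Q S K f, S is followed by K f with FIRST {c}; in R->S Q, S is followed by Q with FIRST {λ, c}; in R->S Q, the suffix after S is nullable, so FOLLOW(S) ⊇ FOLLOW(R) = {f}; in J->S J f f, S is followed by J f f with FIRST {c, f}. Thus FOLLOW(S) = {$, c, f}.
FOLLOW(Q): in R->Q S K f, Q is followed by S K f with FIRST {c}; in R->S Q, the suffix after Q is empty, so FOLLOW(Q) ⊇ FOLLOW(R) = {f}; in J->Q f, Q is followed by f with FIRST {f}; in K->Q c c, Q is followed by c c with FIRST {c}. Thus FOLLOW(Q) = {c, f}.
FOLLOW(J): in Q->K J, the suffix after J is empty, so FOLLOW(J) ⊇ FOLLOW(Q) = {c, f}; in J->S J f f, J is followed by f f with FIRST {f}. Thus FOLLOW(J) = {c, f}.
FOLLOW(K): in S->K R f, K is followed by R f with FIRST {a, c}; in R->Q S K f, K is followed by f with FIRST {f}; in Q->K J, K is followed by J with FIRST {λ, c, f}; in Q->K J, the suffix after K is nullable, so FOLLOW(K) ⊇ FOLLOW(Q) = {c, f}. Thus FOLLOW(K) = {a, c, f}.

{$, c, f}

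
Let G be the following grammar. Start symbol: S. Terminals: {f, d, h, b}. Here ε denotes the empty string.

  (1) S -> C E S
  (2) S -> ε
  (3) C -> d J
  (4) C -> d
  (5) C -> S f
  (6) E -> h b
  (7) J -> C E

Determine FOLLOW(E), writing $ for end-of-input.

{$, d, f, h}

FIRST(E): from E->h b we get {h}. So FIRST(E) = {h}.
FIRST(S): from S->C E S we get {d, f}; from S->ε we get {ε}. So FIRST(S) = {ε, d, f}.
FIRST(C): from C->d J we get {d}; from C->d we get {d}; from C->S f we get {d, f}. So FIRST(C) = {d, f}.
FIRST(J): from J->C E we get {d, f}. So FIRST(J) = {d, f}.
FOLLOW(S) includes $ since S is the start symbol.
FOLLOW(S): in S->C E S, the suffix after S is empty (adds nothing new); in C->S f, S is followed by f with FIRST {f}. Thus FOLLOW(S) = {$, f}.
FOLLOW(C): in S->C E S, C is followed by E S with FIRST {h}; in J->C E, C is followed by E with FIRST {h}. Thus FOLLOW(C) = {h}.
FOLLOW(J): in C->d J, the suffix after J is empty, so FOLLOW(J) ⊇ FOLLOW(C) = {h}. Thus FOLLOW(J) = {h}.
FOLLOW(E): in S->C E S, E is followed by S with FIRST {ε, d, f}; in S->C E S, the suffix after E is nullable, so FOLLOW(E) ⊇ FOLLOW(S) = {$, f}; in J->C E, the suffix after E is empty, so FOLLOW(E) ⊇ FOLLOW(J) = {h}. Thus FOLLOW(E) = {$, d, f, h}.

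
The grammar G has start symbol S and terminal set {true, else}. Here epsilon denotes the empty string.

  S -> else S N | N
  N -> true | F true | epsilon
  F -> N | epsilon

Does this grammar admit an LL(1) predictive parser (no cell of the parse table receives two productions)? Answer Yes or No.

No

FIRST(S) = {epsilon, else, true}
FIRST(N) = {epsilon, true}
FIRST(F) = {epsilon, true}
FOLLOW(S) = {$, true}
FOLLOW(N) = {$, true}
FOLLOW(F) = {true}
Cell M[F, true] receives both F -> N and F -> epsilon — the grammar is not LL(1).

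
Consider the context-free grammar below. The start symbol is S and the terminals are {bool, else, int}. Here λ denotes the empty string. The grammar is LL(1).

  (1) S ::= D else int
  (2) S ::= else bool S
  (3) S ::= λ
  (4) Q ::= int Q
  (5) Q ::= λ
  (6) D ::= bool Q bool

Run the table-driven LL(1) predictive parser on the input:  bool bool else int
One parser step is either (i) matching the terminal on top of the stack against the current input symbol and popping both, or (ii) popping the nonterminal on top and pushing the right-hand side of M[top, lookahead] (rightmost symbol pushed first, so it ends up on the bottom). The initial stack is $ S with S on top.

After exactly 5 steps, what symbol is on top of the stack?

     Stack                   Input                 Action
  1  $ S                     bool bool else int $  expand S ::= D else int
  2  $ int else D            bool bool else int $  expand D ::= bool Q bool
  3  $ int else bool Q bool  bool bool else int $  match bool
  4  $ int else bool Q       bool else int $       expand Q ::= λ
  5  $ int else bool         bool else int $       match bool
Stack after step 5: $ int else (top = else).

else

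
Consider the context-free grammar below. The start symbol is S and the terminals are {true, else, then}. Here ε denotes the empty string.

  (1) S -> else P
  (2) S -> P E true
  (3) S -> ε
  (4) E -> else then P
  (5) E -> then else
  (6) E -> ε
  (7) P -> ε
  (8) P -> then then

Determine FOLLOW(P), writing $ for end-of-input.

FIRST(E): from E->else then P we get {else}; from E->then else we get {then}; from E->ε we get {ε}. So FIRST(E) = {ε, else, then}.
FIRST(P): from P->ε we get {ε}; from P->then then we get {then}. So FIRST(P) = {ε, then}.
FIRST(S): from S->else P we get {else}; from S->P E true we get {else, then, true}; from S->ε we get {ε}. So FIRST(S) = {ε, else, then, true}.
FOLLOW(S) includes $ since S is the start symbol.
FOLLOW(S): S appears on no right-hand side. Thus FOLLOW(S) = {$}.
FOLLOW(E): in S->P E true, E is followed by true with FIRST {true}. Thus FOLLOW(E) = {true}.
FOLLOW(P): in S->else P, the suffix after P is empty, so FOLLOW(P) ⊇ FOLLOW(S) = {$}; in S->P E true, P is followed by E true with FIRST {else, then, true}; in E->else then P, the suffix after P is empty, so FOLLOW(P) ⊇ FOLLOW(E) = {true}. Thus FOLLOW(P) = {$, else, then, true}.

{$, else, then, true}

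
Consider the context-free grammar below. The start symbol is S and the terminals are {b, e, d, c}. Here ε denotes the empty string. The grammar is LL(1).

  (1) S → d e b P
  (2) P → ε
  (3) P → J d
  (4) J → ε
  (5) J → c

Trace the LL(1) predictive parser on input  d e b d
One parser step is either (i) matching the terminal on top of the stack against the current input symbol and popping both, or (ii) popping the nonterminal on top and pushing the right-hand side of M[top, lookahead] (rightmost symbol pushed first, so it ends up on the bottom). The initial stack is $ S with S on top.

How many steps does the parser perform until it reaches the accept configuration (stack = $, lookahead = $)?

7

step 1: stack=$ S  input=d e b d $  — expand S → d e b P
step 2: stack=$ P b e d  input=d e b d $  — match d
step 3: stack=$ P b e  input=e b d $  — match e
step 4: stack=$ P b  input=b d $  — match b
step 5: stack=$ P  input=d $  — expand P → J d
step 6: stack=$ d J  input=d $  — expand J → ε
step 7: stack=$ d  input=d $  — match d
Accept reached after 7 steps.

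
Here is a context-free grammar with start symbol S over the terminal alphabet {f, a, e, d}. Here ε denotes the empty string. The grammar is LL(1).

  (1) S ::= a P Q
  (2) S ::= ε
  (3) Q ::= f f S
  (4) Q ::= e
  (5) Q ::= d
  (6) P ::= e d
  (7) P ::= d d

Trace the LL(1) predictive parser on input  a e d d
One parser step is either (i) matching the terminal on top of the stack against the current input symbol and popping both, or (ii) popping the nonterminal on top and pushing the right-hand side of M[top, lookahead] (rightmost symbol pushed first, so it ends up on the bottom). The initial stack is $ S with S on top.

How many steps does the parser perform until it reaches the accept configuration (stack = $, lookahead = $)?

7

step 1: stack=$ S  input=a e d d $  — expand S ::= a P Q
step 2: stack=$ Q P a  input=a e d d $  — match a
step 3: stack=$ Q P  input=e d d $  — expand P ::= e d
step 4: stack=$ Q d e  input=e d d $  — match e
step 5: stack=$ Q d  input=d d $  — match d
step 6: stack=$ Q  input=d $  — expand Q ::= d
step 7: stack=$ d  input=d $  — match d
Accept reached after 7 steps.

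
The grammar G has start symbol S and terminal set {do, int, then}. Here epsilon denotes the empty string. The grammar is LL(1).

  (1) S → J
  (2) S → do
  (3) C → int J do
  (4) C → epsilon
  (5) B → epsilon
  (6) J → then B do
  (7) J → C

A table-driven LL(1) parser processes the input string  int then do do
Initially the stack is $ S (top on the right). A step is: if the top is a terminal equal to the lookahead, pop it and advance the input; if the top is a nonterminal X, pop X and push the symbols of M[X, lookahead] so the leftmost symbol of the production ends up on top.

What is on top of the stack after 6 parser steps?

B

     Stack           Input             Action
  1  $ S             int then do do $  expand S → J
  2  $ J             int then do do $  expand J → C
  3  $ C             int then do do $  expand C → int J do
  4  $ do J int      int then do do $  match int
  5  $ do J          then do do $      expand J → then B do
  6  $ do do B then  then do do $      match then
Stack after step 6: $ do do B (top = B).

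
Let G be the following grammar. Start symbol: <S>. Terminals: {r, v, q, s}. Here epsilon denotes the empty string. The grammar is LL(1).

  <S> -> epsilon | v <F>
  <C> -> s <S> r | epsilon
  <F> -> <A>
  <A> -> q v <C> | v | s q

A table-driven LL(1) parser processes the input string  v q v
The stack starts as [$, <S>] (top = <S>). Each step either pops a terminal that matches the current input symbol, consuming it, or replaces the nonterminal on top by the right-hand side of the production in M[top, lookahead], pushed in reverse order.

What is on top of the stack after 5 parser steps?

v

     Stack      Input    Action
  1  $ <S>      v q v $  expand <S> -> v <F>
  2  $ <F> v    v q v $  match v
  3  $ <F>      q v $    expand <F> -> <A>
  4  $ <A>      q v $    expand <A> -> q v <C>
  5  $ <C> v q  q v $    match q
Stack after step 5: $ <C> v (top = v).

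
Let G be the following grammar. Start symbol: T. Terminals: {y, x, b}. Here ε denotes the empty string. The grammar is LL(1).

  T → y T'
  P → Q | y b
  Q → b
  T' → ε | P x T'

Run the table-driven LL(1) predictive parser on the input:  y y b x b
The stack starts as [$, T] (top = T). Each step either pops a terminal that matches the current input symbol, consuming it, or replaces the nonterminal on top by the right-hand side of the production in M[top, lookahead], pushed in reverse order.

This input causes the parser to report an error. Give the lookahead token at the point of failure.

$

step 1: stack=$ T  input=y y b x b $  — expand T → y T'
step 2: stack=$ T' y  input=y y b x b $  — match y
step 3: stack=$ T'  input=y b x b $  — expand T' → P x T'
step 4: stack=$ T' x P  input=y b x b $  — expand P → y b
step 5: stack=$ T' x b y  input=y b x b $  — match y
step 6: stack=$ T' x b  input=b x b $  — match b
step 7: stack=$ T' x  input=x b $  — match x
step 8: stack=$ T'  input=b $  — expand T' → P x T'
step 9: stack=$ T' x P  input=b $  — expand P → Q
step 10: stack=$ T' x Q  input=b $  — expand Q → b
step 11: stack=$ T' x b  input=b $  — match b
step 12: stack=$ T' x  input=$  — error: top is terminal x but lookahead is $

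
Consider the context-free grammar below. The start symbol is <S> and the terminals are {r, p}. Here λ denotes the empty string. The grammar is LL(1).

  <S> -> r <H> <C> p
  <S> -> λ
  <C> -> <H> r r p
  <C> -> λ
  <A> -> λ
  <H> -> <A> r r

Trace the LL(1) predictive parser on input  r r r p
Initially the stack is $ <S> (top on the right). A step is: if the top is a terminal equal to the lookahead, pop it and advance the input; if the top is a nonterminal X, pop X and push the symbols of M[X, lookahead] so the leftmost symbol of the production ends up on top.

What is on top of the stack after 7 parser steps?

step 1: stack=$ <S>  input=r r r p $  — expand <S> -> r <H> <C> p
step 2: stack=$ p <C> <H> r  input=r r r p $  — match r
step 3: stack=$ p <C> <H>  input=r r p $  — expand <H> -> <A> r r
step 4: stack=$ p <C> r r <A>  input=r r p $  — expand <A> -> λ
step 5: stack=$ p <C> r r  input=r r p $  — match r
step 6: stack=$ p <C> r  input=r p $  — match r
step 7: stack=$ p <C>  input=p $  — expand <C> -> λ
Stack after step 7: $ p (top = p).

p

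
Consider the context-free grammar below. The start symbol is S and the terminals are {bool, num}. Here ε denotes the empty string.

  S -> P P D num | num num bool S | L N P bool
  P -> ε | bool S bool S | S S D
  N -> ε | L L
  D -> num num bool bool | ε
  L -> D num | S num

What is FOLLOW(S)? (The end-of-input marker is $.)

{$, bool, num}

FIRST(D): from D->num num bool bool we get {num}; from D->ε we get {ε}. So FIRST(D) = {ε, num}.
FIRST(S): from S->P P D num we get {bool, num}; from S->num num bool S we get {num}; from S->L N P bool we get {bool, num}. So FIRST(S) = {bool, num}.
FIRST(P): from P->ε we get {ε}; from P->bool S bool S we get {bool}; from P->S S D we get {bool, num}. So FIRST(P) = {ε, bool, num}.
FIRST(L): from L->D num we get {num}; from L->S num we get {bool, num}. So FIRST(L) = {bool, num}.
FIRST(N): from N->ε we get {ε}; from N->L L we get {bool, num}. So FIRST(N) = {ε, bool, num}.
FOLLOW(S) includes $ since S is the start symbol.
FOLLOW(P): in S->P P D num (occurrence 1), P is followed by P D num with FIRST {bool, num}; in S->P P D num (occurrence 2), P is followed by D num with FIRST {num}; in S->L N P bool, P is followed by bool with FIRST {bool}. Thus FOLLOW(P) = {bool, num}.
FOLLOW(S): in S->num num bool S, the suffix after S is empty (adds nothing new); in P->bool S bool S (occurrence 1), S is followed by bool S with FIRST {bool}; in P->bool S bool S (occurrence 2), the suffix after S is empty, so FOLLOW(S) ⊇ FOLLOW(P) = {bool, num}; in P->S S D (occurrence 1), S is followed by S D with FIRST {bool, num}; in P->S S D (occurrence 2), S is followed by D with FIRST {ε, num}; in P->S S D (occurrence 2), the suffix after S is nullable, so FOLLOW(S) ⊇ FOLLOW(P) = {bool, num}; in L->S num, S is followed by num with FIRST {num}. Thus FOLLOW(S) = {$, bool, num}.
FOLLOW(N): in S->L N P bool, N is followed by P bool with FIRST {bool, num}. Thus FOLLOW(N) = {bool, num}.
FOLLOW(D): in S->P P D num, D is followed by num with FIRST {num}; in P->S S D, the suffix after D is empty, so FOLLOW(D) ⊇ FOLLOW(P) = {bool, num}; in L->D num, D is followed by num with FIRST {num}. Thus FOLLOW(D) = {bool, num}.
FOLLOW(L): in S->L N P bool, L is followed by N P bool with FIRST {bool, num}; in N->L L (occurrence 1), L is followed by L with FIRST {bool, num}; in N->L L (occurrence 2), the suffix after L is empty, so FOLLOW(L) ⊇ FOLLOW(N) = {bool, num}. Thus FOLLOW(L) = {bool, num}.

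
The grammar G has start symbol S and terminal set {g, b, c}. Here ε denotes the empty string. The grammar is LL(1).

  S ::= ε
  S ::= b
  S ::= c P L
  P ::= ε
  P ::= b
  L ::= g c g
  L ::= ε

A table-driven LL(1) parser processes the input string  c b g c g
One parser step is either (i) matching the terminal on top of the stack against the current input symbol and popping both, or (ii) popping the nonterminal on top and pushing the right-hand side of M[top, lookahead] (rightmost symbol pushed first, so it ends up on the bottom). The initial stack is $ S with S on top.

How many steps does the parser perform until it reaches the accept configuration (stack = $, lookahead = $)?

step 1: stack=$ S  input=c b g c g $  — expand S ::= c P L
step 2: stack=$ L P c  input=c b g c g $  — match c
step 3: stack=$ L P  input=b g c g $  — expand P ::= b
step 4: stack=$ L b  input=b g c g $  — match b
step 5: stack=$ L  input=g c g $  — expand L ::= g c g
step 6: stack=$ g c g  input=g c g $  — match g
step 7: stack=$ g c  input=c g $  — match c
step 8: stack=$ g  input=g $  — match g
Accept reached after 8 steps.

8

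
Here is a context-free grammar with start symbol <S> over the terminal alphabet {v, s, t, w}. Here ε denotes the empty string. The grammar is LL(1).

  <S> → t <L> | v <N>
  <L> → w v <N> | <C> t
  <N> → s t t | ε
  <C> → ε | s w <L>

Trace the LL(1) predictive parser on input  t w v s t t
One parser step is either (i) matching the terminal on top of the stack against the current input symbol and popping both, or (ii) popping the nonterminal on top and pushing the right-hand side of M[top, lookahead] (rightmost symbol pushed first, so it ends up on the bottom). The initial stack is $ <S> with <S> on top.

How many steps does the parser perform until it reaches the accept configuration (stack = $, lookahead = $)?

9

step 1: stack=$ <S>  input=t w v s t t $  — expand <S> → t <L>
step 2: stack=$ <L> t  input=t w v s t t $  — match t
step 3: stack=$ <L>  input=w v s t t $  — expand <L> → w v <N>
step 4: stack=$ <N> v w  input=w v s t t $  — match w
step 5: stack=$ <N> v  input=v s t t $  — match v
step 6: stack=$ <N>  input=s t t $  — expand <N> → s t t
step 7: stack=$ t t s  input=s t t $  — match s
step 8: stack=$ t t  input=t t $  — match t
step 9: stack=$ t  input=t $  — match t
Accept reached after 9 steps.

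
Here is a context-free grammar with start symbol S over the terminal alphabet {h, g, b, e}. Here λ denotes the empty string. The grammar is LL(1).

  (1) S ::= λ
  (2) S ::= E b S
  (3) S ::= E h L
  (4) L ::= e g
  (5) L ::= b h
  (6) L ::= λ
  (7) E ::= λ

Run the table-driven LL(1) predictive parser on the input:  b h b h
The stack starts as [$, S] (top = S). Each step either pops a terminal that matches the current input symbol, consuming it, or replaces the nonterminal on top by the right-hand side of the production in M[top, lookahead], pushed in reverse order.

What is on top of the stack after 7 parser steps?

b

     Stack    Input      Action
  1  $ S      b h b h $  expand S ::= E b S
  2  $ S b E  b h b h $  expand E ::= λ
  3  $ S b    b h b h $  match b
  4  $ S      h b h $    expand S ::= E h L
  5  $ L h E  h b h $    expand E ::= λ
  6  $ L h    h b h $    match h
  7  $ L      b h $      expand L ::= b h
Stack after step 7: $ h b (top = b).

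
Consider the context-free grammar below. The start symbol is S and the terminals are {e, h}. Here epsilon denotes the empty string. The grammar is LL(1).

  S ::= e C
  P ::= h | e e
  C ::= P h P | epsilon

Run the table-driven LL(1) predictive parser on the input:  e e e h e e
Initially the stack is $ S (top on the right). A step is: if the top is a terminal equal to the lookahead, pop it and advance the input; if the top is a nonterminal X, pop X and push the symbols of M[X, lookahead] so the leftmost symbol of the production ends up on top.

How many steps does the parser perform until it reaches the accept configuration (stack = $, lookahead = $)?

10

step 1: stack=$ S  input=e e e h e e $  — expand S ::= e C
step 2: stack=$ C e  input=e e e h e e $  — match e
step 3: stack=$ C  input=e e h e e $  — expand C ::= P h P
step 4: stack=$ P h P  input=e e h e e $  — expand P ::= e e
step 5: stack=$ P h e e  input=e e h e e $  — match e
step 6: stack=$ P h e  input=e h e e $  — match e
step 7: stack=$ P h  input=h e e $  — match h
step 8: stack=$ P  input=e e $  — expand P ::= e e
step 9: stack=$ e e  input=e e $  — match e
step 10: stack=$ e  input=e $  — match e
Accept reached after 10 steps.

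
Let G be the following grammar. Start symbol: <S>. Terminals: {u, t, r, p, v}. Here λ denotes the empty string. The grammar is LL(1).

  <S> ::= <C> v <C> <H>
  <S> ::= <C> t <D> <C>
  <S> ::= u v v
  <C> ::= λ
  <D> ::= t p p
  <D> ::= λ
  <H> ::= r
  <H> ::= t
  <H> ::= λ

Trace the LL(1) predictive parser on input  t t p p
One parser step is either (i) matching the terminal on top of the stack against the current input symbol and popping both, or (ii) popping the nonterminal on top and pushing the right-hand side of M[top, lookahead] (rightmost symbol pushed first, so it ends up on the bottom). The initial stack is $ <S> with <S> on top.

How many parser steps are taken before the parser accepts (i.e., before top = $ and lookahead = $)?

8

     Stack            Input      Action
  1  $ <S>            t t p p $  expand <S> ::= <C> t <D> <C>
  2  $ <C> <D> t <C>  t t p p $  expand <C> ::= λ
  3  $ <C> <D> t      t t p p $  match t
  4  $ <C> <D>        t p p $    expand <D> ::= t p p
  5  $ <C> p p t      t p p $    match t
  6  $ <C> p p        p p $      match p
  7  $ <C> p          p $        match p
  8  $ <C>            $          expand <C> ::= λ
Accept reached after 8 steps.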